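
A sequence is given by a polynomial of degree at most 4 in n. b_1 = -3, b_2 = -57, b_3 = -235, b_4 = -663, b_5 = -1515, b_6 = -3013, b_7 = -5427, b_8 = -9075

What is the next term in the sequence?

Δ: -54  -178  -428  -852  -1498  -2414  -3648
Δ²: -124  -250  -424  -646  -916  -1234
Δ³: -126  -174  -222  -270  -318
Δ⁴: -48  -48  -48  -48
Constant fourth difference = -48, so extend:
-318 − 48 = -366;  -1234 − 366 = -1600;  -3648 − 1600 = -5248;  -9075 − 5248 = -14323

-14323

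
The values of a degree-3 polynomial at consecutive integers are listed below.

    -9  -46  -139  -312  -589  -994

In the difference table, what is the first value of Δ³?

First differences: -37, -93, -173, -277, -405
Second differences: -56, -80, -104, -128
Third differences: -24, -24, -24

-24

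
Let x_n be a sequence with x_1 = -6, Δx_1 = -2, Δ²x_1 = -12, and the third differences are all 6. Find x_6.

Build the table forward from the leading diagonal:
Third differences: 6, 6, 6, 6, 6, 6
Second differences: -12, -6, 0, 6, 12, 18
First differences: -2, -14, -20, -20, -14, -2
x: -6, -8, -22, -42, -62, -76

-76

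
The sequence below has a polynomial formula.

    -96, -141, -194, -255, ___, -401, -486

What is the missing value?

-324

Using the first 4 terms:
First differences: -45, -53, -61
Second differences: -8, -8
Constant second difference = -8.
Extend forward: -61 − 8 = -69;  -255 − 69 = -324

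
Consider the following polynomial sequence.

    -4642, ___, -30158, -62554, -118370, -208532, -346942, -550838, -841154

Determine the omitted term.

-12872

Using the last 7 terms:
-32396, -55816, -90162, -138410, -203896, -290316
-23420, -34346, -48248, -65486, -86420
-10926, -13902, -17238, -20934
-2976, -3336, -3696
-360, -360
Constant fifth difference = -360.
Extend backward: -2976 + 360 = -2616;  -10926 + 2616 = -8310;  -23420 + 8310 = -15110;  -32396 + 15110 = -17286;  -30158 + 17286 = -12872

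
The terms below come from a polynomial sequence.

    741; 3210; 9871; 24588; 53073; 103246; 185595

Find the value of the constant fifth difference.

D1: 2469, 6661, 14717, 28485, 50173, 82349
D2: 4192, 8056, 13768, 21688, 32176
D3: 3864, 5712, 7920, 10488
D4: 1848, 2208, 2568
D5: 360, 360

360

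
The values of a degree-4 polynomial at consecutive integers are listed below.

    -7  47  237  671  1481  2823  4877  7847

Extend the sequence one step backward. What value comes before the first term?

Δ: 54, 190, 434, 810, 1342, 2054, 2970
Δ²: 136, 244, 376, 532, 712, 916
Δ³: 108, 132, 156, 180, 204
Δ⁴: 24, 24, 24, 24
The fourth differences are constant at 24.
Work back: 108 − 24 = 84;  136 − 84 = 52;  54 − 52 = 2;  -7 − 2 = -9

-9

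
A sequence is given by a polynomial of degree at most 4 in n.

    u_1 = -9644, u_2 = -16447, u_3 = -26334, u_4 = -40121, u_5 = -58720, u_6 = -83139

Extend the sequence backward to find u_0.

D1: -6803, -9887, -13787, -18599, -24419
D2: -3084, -3900, -4812, -5820
D3: -816, -912, -1008
D4: -96, -96
The fourth differences are constant at -96.
Work back: -816 + 96 = -720;  -3084 + 720 = -2364;  -6803 + 2364 = -4439;  -9644 + 4439 = -5205

-5205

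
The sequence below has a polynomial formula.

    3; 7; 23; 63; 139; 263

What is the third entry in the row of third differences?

D1: 4, 16, 40, 76, 124
D2: 12, 24, 36, 48
D3: 12, 12, 12

12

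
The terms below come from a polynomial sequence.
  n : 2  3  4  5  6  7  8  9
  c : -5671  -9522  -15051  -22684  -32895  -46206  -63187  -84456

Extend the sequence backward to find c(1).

Δ: -3851, -5529, -7633, -10211, -13311, -16981, -21269
Δ²: -1678, -2104, -2578, -3100, -3670, -4288
Δ³: -426, -474, -522, -570, -618
Δ⁴: -48, -48, -48, -48
The fourth differences are constant at -48.
Work back: -426 + 48 = -378;  -1678 + 378 = -1300;  -3851 + 1300 = -2551;  -5671 + 2551 = -3120

-3120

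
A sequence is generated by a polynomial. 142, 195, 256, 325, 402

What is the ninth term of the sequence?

790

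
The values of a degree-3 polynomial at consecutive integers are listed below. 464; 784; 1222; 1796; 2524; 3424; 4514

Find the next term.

5812

320, 438, 574, 728, 900, 1090
118, 136, 154, 172, 190
18, 18, 18, 18
Constant third difference = 18, so extend:
190 + 18 = 208;  1090 + 208 = 1298;  4514 + 1298 = 5812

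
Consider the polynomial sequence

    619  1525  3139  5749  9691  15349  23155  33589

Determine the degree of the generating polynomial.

4

First differences: 906, 1614, 2610, 3942, 5658, 7806, 10434
Second differences: 708, 996, 1332, 1716, 2148, 2628
Third differences: 288, 336, 384, 432, 480
Fourth differences: 48, 48, 48, 48
The fourth differences are constant, so the polynomial has degree 4.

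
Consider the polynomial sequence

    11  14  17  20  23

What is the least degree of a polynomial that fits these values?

1

First differences: 3, 3, 3, 3
The first differences are constant, so the polynomial has degree 1.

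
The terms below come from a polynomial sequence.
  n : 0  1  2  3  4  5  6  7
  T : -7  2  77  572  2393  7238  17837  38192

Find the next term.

First differences: 9, 75, 495, 1821, 4845, 10599, 20355
Second differences: 66, 420, 1326, 3024, 5754, 9756
Third differences: 354, 906, 1698, 2730, 4002
Fourth differences: 552, 792, 1032, 1272
Fifth differences: 240, 240, 240
Fifth differences constant at 240.
1272 + 240 = 1512;  4002 + 1512 = 5514;  9756 + 5514 = 15270;  20355 + 15270 = 35625;  38192 + 35625 = 73817

73817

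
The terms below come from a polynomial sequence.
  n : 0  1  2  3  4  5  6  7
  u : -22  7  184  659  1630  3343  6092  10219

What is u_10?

35008

Δ: 29 , 177 , 475 , 971 , 1713 , 2749 , 4127
Δ²: 148 , 298 , 496 , 742 , 1036 , 1378
Δ³: 150 , 198 , 246 , 294 , 342
Δ⁴: 48 , 48 , 48 , 48
Fourth differences constant at 48.
342 + 48 = 390;  1378 + 390 = 1768;  4127 + 1768 = 5895;  10219 + 5895 = 16114
390 + 48 = 438;  1768 + 438 = 2206;  5895 + 2206 = 8101;  16114 + 8101 = 24215
438 + 48 = 486;  2206 + 486 = 2692;  8101 + 2692 = 10793;  24215 + 10793 = 35008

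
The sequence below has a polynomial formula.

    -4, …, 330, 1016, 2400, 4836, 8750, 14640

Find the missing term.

Using the last 6 terms:
686, 1384, 2436, 3914, 5890
698, 1052, 1478, 1976
354, 426, 498
72, 72
Constant fourth difference = 72.
Extend backward: 354 − 72 = 282;  698 − 282 = 416;  686 − 416 = 270;  330 − 270 = 60

60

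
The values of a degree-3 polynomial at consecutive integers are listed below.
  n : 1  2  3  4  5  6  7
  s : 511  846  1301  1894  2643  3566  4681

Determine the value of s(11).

First differences: 335, 455, 593, 749, 923, 1115
Second differences: 120, 138, 156, 174, 192
Third differences: 18, 18, 18, 18
The third differences are constant (18).
192 + 18 = 210;  1115 + 210 = 1325;  4681 + 1325 = 6006
210 + 18 = 228;  1325 + 228 = 1553;  6006 + 1553 = 7559
228 + 18 = 246;  1553 + 246 = 1799;  7559 + 1799 = 9358
246 + 18 = 264;  1799 + 264 = 2063;  9358 + 2063 = 11421

11421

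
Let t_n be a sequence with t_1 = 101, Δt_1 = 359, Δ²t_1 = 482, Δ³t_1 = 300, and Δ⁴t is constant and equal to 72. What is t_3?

1301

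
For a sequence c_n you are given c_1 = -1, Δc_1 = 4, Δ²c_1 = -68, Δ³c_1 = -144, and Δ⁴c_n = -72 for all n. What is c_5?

-1041

Build the table forward from the leading diagonal:
Δ⁴: -72, -72, -72, -72, -72
Δ³: -144, -216, -288, -360, -432
Δ²: -68, -212, -428, -716, -1076
Δ: 4, -64, -276, -704, -1420
c: -1, 3, -61, -337, -1041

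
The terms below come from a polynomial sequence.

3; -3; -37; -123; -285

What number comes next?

Δ: -6, -34, -86, -162
Δ²: -28, -52, -76
Δ³: -24, -24
Third differences constant at -24.
-76 − 24 = -100;  -162 − 100 = -262;  -285 − 262 = -547

-547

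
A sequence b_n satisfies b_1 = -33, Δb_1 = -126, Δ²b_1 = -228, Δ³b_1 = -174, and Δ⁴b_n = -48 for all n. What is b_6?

Build the table forward from the leading diagonal:
Δ⁴: -48, -48, -48, -48, -48, -48
Δ³: -174, -222, -270, -318, -366, -414
Δ²: -228, -402, -624, -894, -1212, -1578
Δ: -126, -354, -756, -1380, -2274, -3486
b: -33, -159, -513, -1269, -2649, -4923

-4923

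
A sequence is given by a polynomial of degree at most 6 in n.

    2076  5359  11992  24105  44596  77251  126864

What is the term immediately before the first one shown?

661

D1: 3283, 6633, 12113, 20491, 32655, 49613
D2: 3350, 5480, 8378, 12164, 16958
D3: 2130, 2898, 3786, 4794
D4: 768, 888, 1008
D5: 120, 120
The fifth differences are constant at 120.
Work back: 768 − 120 = 648;  2130 − 648 = 1482;  3350 − 1482 = 1868;  3283 − 1868 = 1415;  2076 − 1415 = 661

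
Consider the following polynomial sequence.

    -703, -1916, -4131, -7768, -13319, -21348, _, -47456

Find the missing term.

Using the first 6 terms:
-1213, -2215, -3637, -5551, -8029
-1002, -1422, -1914, -2478
-420, -492, -564
-72, -72
Constant fourth difference = -72.
Extend forward: -564 − 72 = -636;  -2478 − 636 = -3114;  -8029 − 3114 = -11143;  -21348 − 11143 = -32491

-32491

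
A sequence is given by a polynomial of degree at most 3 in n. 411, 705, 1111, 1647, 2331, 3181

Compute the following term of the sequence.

4215

First differences: 294 , 406 , 536 , 684 , 850
Second differences: 112 , 130 , 148 , 166
Third differences: 18 , 18 , 18
The third differences are constant (18).
166 + 18 = 184;  850 + 184 = 1034;  3181 + 1034 = 4215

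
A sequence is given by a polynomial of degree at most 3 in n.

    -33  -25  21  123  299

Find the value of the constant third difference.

D1: 8, 46, 102, 176
D2: 38, 56, 74
D3: 18, 18

18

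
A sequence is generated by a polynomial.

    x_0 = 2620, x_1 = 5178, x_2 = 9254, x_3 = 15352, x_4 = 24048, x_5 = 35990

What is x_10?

Δ: 2558, 4076, 6098, 8696, 11942
Δ²: 1518, 2022, 2598, 3246
Δ³: 504, 576, 648
Δ⁴: 72, 72
Constant fourth difference = 72, so extend:
648 + 72 = 720;  3246 + 720 = 3966;  11942 + 3966 = 15908;  35990 + 15908 = 51898
720 + 72 = 792;  3966 + 792 = 4758;  15908 + 4758 = 20666;  51898 + 20666 = 72564
792 + 72 = 864;  4758 + 864 = 5622;  20666 + 5622 = 26288;  72564 + 26288 = 98852
864 + 72 = 936;  5622 + 936 = 6558;  26288 + 6558 = 32846;  98852 + 32846 = 131698
936 + 72 = 1008;  6558 + 1008 = 7566;  32846 + 7566 = 40412;  131698 + 40412 = 172110

172110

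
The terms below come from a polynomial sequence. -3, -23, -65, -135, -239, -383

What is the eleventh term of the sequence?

-1913

D1: -20, -42, -70, -104, -144
D2: -22, -28, -34, -40
D3: -6, -6, -6
Constant third difference = -6, so extend:
-40 − 6 = -46;  -144 − 46 = -190;  -383 − 190 = -573
-46 − 6 = -52;  -190 − 52 = -242;  -573 − 242 = -815
-52 − 6 = -58;  -242 − 58 = -300;  -815 − 300 = -1115
-58 − 6 = -64;  -300 − 64 = -364;  -1115 − 364 = -1479
-64 − 6 = -70;  -364 − 70 = -434;  -1479 − 434 = -1913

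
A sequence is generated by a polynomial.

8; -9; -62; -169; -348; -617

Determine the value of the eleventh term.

-17, -53, -107, -179, -269
-36, -54, -72, -90
-18, -18, -18
Constant third difference = -18, so extend:
-90 − 18 = -108;  -269 − 108 = -377;  -617 − 377 = -994
-108 − 18 = -126;  -377 − 126 = -503;  -994 − 503 = -1497
-126 − 18 = -144;  -503 − 144 = -647;  -1497 − 647 = -2144
-144 − 18 = -162;  -647 − 162 = -809;  -2144 − 809 = -2953
-162 − 18 = -180;  -809 − 180 = -989;  -2953 − 989 = -3942

-3942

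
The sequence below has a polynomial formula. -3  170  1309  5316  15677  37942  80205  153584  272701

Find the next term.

456162

173, 1139, 4007, 10361, 22265, 42263, 73379, 119117
966, 2868, 6354, 11904, 19998, 31116, 45738
1902, 3486, 5550, 8094, 11118, 14622
1584, 2064, 2544, 3024, 3504
480, 480, 480, 480
Constant fifth difference = 480, so extend:
3504 + 480 = 3984;  14622 + 3984 = 18606;  45738 + 18606 = 64344;  119117 + 64344 = 183461;  272701 + 183461 = 456162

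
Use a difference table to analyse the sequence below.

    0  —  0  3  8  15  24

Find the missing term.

Using the last 5 terms:
Δ: 3, 5, 7, 9
Δ²: 2, 2, 2
Constant second difference = 2.
Extend backward: 3 − 2 = 1;  0 − 1 = -1

-1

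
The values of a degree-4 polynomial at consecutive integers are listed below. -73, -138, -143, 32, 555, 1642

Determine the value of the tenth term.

17630

D1: -65, -5, 175, 523, 1087
D2: 60, 180, 348, 564
D3: 120, 168, 216
D4: 48, 48
The fourth differences are constant (48).
216 + 48 = 264;  564 + 264 = 828;  1087 + 828 = 1915;  1642 + 1915 = 3557
264 + 48 = 312;  828 + 312 = 1140;  1915 + 1140 = 3055;  3557 + 3055 = 6612
312 + 48 = 360;  1140 + 360 = 1500;  3055 + 1500 = 4555;  6612 + 4555 = 11167
360 + 48 = 408;  1500 + 408 = 1908;  4555 + 1908 = 6463;  11167 + 6463 = 17630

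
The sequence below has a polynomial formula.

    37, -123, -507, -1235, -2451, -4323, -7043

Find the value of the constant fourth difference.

-24

D1: -160, -384, -728, -1216, -1872, -2720
D2: -224, -344, -488, -656, -848
D3: -120, -144, -168, -192
D4: -24, -24, -24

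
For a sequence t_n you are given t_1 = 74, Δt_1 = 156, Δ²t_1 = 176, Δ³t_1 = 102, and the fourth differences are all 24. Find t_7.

Build the table forward from the leading diagonal:
Fourth differences: 24, 24, 24, 24, 24, 24, 24
Third differences: 102, 126, 150, 174, 198, 222, 246
Second differences: 176, 278, 404, 554, 728, 926, 1148
First differences: 156, 332, 610, 1014, 1568, 2296, 3222
t: 74, 230, 562, 1172, 2186, 3754, 6050

6050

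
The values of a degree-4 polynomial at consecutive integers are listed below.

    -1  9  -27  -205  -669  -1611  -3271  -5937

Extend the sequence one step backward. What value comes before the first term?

First differences: 10, -36, -178, -464, -942, -1660, -2666
Second differences: -46, -142, -286, -478, -718, -1006
Third differences: -96, -144, -192, -240, -288
Fourth differences: -48, -48, -48, -48
The fourth differences are constant at -48.
Work back: -96 + 48 = -48;  -46 + 48 = 2;  10 − 2 = 8;  -1 − 8 = -9

-9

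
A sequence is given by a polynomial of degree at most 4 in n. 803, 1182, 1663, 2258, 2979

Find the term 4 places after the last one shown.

7363

First differences: 379 , 481 , 595 , 721
Second differences: 102 , 114 , 126
Third differences: 12 , 12
Third differences constant at 12.
126 + 12 = 138;  721 + 138 = 859;  2979 + 859 = 3838
138 + 12 = 150;  859 + 150 = 1009;  3838 + 1009 = 4847
150 + 12 = 162;  1009 + 162 = 1171;  4847 + 1171 = 6018
162 + 12 = 174;  1171 + 174 = 1345;  6018 + 1345 = 7363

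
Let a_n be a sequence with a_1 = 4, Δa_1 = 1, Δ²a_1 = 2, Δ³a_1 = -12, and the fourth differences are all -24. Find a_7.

-560

Build the table forward from the leading diagonal:
Δ⁴: -24, -24, -24, -24, -24, -24, -24
Δ³: -12, -36, -60, -84, -108, -132, -156
Δ²: 2, -10, -46, -106, -190, -298, -430
Δ: 1, 3, -7, -53, -159, -349, -647
a: 4, 5, 8, 1, -52, -211, -560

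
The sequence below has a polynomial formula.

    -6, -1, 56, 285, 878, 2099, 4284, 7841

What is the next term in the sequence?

D1: 5, 57, 229, 593, 1221, 2185, 3557
D2: 52, 172, 364, 628, 964, 1372
D3: 120, 192, 264, 336, 408
D4: 72, 72, 72, 72
Fourth differences constant at 72.
408 + 72 = 480;  1372 + 480 = 1852;  3557 + 1852 = 5409;  7841 + 5409 = 13250

13250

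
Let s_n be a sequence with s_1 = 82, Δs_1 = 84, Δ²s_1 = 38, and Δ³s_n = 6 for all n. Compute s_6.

942

Build the table forward from the leading diagonal:
Third differences: 6  6  6  6  6  6
Second differences: 38  44  50  56  62  68
First differences: 84  122  166  216  272  334
s: 82  166  288  454  670  942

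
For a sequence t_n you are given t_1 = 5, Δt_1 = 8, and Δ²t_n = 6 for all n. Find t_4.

Build the table forward from the leading diagonal:
Second differences: 6  6  6  6
First differences: 8  14  20  26
t: 5  13  27  47

47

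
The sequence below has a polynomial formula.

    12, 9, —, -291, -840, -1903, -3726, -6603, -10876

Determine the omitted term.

-58

Using the last 6 terms:
Δ: -549, -1063, -1823, -2877, -4273
Δ²: -514, -760, -1054, -1396
Δ³: -246, -294, -342
Δ⁴: -48, -48
Constant fourth difference = -48.
Extend backward: -246 + 48 = -198;  -514 + 198 = -316;  -549 + 316 = -233;  -291 + 233 = -58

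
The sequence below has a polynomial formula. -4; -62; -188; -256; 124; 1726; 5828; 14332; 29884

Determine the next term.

55994

Δ: -58 , -126 , -68 , 380 , 1602 , 4102 , 8504 , 15552
Δ²: -68 , 58 , 448 , 1222 , 2500 , 4402 , 7048
Δ³: 126 , 390 , 774 , 1278 , 1902 , 2646
Δ⁴: 264 , 384 , 504 , 624 , 744
Δ⁵: 120 , 120 , 120 , 120
Fifth differences constant at 120.
744 + 120 = 864;  2646 + 864 = 3510;  7048 + 3510 = 10558;  15552 + 10558 = 26110;  29884 + 26110 = 55994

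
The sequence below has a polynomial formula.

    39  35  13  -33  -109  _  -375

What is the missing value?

-221

Using the first 5 terms:
D1: -4, -22, -46, -76
D2: -18, -24, -30
D3: -6, -6
Constant third difference = -6.
Extend forward: -30 − 6 = -36;  -76 − 36 = -112;  -109 − 112 = -221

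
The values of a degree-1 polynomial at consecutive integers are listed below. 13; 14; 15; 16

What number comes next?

1  1  1
Constant first difference = 1, so extend:
16 + 1 = 17

17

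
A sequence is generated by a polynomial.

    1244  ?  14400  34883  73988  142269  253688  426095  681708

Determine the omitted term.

Using the last 7 terms:
D1: 20483, 39105, 68281, 111419, 172407, 255613
D2: 18622, 29176, 43138, 60988, 83206
D3: 10554, 13962, 17850, 22218
D4: 3408, 3888, 4368
D5: 480, 480
Constant fifth difference = 480.
Extend backward: 3408 − 480 = 2928;  10554 − 2928 = 7626;  18622 − 7626 = 10996;  20483 − 10996 = 9487;  14400 − 9487 = 4913

4913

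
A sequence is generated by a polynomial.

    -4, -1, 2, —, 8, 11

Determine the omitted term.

Using the first 3 terms:
Δ: 3  3
Constant first difference = 3.
Extend forward: 2 + 3 = 5

5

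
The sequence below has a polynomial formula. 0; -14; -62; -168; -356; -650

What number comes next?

First differences: -14  -48  -106  -188  -294
Second differences: -34  -58  -82  -106
Third differences: -24  -24  -24
The third differences are constant (-24).
-106 − 24 = -130;  -294 − 130 = -424;  -650 − 424 = -1074

-1074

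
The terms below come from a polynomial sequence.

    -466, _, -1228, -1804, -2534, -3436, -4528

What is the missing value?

Using the last 5 terms:
Δ: -576  -730  -902  -1092
Δ²: -154  -172  -190
Δ³: -18  -18
Constant third difference = -18.
Extend backward: -154 + 18 = -136;  -576 + 136 = -440;  -1228 + 440 = -788

-788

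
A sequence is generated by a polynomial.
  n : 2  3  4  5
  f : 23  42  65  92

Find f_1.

19, 23, 27
4, 4
The second differences are constant at 4.
Work back: 19 − 4 = 15;  23 − 15 = 8

8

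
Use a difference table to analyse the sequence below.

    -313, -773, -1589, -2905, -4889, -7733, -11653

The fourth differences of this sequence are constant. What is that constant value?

D1: -460, -816, -1316, -1984, -2844, -3920
D2: -356, -500, -668, -860, -1076
D3: -144, -168, -192, -216
D4: -24, -24, -24

-24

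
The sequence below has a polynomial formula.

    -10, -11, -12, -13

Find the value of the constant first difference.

-1

First differences: -1, -1, -1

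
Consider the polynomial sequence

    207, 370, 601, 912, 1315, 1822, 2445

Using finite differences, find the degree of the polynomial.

Δ: 163, 231, 311, 403, 507, 623
Δ²: 68, 80, 92, 104, 116
Δ³: 12, 12, 12, 12
The third differences are constant, so the polynomial has degree 3.

3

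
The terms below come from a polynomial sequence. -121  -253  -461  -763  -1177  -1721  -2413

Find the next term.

First differences: -132, -208, -302, -414, -544, -692
Second differences: -76, -94, -112, -130, -148
Third differences: -18, -18, -18, -18
Third differences constant at -18.
-148 − 18 = -166;  -692 − 166 = -858;  -2413 − 858 = -3271

-3271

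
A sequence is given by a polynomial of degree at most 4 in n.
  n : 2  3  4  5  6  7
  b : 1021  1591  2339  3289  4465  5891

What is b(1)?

605

570  748  950  1176  1426
178  202  226  250
24  24  24
The third differences are constant at 24.
Work back: 178 − 24 = 154;  570 − 154 = 416;  1021 − 416 = 605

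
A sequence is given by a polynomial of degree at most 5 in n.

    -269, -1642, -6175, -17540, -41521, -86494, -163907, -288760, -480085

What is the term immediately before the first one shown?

-1373, -4533, -11365, -23981, -44973, -77413, -124853, -191325
-3160, -6832, -12616, -20992, -32440, -47440, -66472
-3672, -5784, -8376, -11448, -15000, -19032
-2112, -2592, -3072, -3552, -4032
-480, -480, -480, -480
The fifth differences are constant at -480.
Work back: -2112 + 480 = -1632;  -3672 + 1632 = -2040;  -3160 + 2040 = -1120;  -1373 + 1120 = -253;  -269 + 253 = -16

-16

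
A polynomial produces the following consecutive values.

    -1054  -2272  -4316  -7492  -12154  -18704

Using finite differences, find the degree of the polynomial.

First differences: -1218, -2044, -3176, -4662, -6550
Second differences: -826, -1132, -1486, -1888
Third differences: -306, -354, -402
Fourth differences: -48, -48
The fourth differences are constant, so the polynomial has degree 4.

4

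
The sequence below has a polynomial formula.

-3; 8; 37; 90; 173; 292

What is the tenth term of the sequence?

1248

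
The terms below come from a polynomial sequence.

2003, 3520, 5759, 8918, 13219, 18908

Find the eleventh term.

78463

1517, 2239, 3159, 4301, 5689
722, 920, 1142, 1388
198, 222, 246
24, 24
Fourth differences constant at 24.
246 + 24 = 270;  1388 + 270 = 1658;  5689 + 1658 = 7347;  18908 + 7347 = 26255
270 + 24 = 294;  1658 + 294 = 1952;  7347 + 1952 = 9299;  26255 + 9299 = 35554
294 + 24 = 318;  1952 + 318 = 2270;  9299 + 2270 = 11569;  35554 + 11569 = 47123
318 + 24 = 342;  2270 + 342 = 2612;  11569 + 2612 = 14181;  47123 + 14181 = 61304
342 + 24 = 366;  2612 + 366 = 2978;  14181 + 2978 = 17159;  61304 + 17159 = 78463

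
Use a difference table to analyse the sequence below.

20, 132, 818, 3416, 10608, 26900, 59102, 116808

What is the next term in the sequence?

112, 686, 2598, 7192, 16292, 32202, 57706
574, 1912, 4594, 9100, 15910, 25504
1338, 2682, 4506, 6810, 9594
1344, 1824, 2304, 2784
480, 480, 480
The fifth differences are constant (480).
2784 + 480 = 3264;  9594 + 3264 = 12858;  25504 + 12858 = 38362;  57706 + 38362 = 96068;  116808 + 96068 = 212876

212876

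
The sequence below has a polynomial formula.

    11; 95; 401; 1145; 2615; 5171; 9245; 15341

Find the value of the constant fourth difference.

First differences: 84, 306, 744, 1470, 2556, 4074, 6096
Second differences: 222, 438, 726, 1086, 1518, 2022
Third differences: 216, 288, 360, 432, 504
Fourth differences: 72, 72, 72, 72

72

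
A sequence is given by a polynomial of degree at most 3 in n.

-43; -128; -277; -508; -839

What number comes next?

-1288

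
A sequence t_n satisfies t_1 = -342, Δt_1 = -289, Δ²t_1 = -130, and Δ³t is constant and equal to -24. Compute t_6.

-3327

Build the table forward from the leading diagonal:
Δ³: -24, -24, -24, -24, -24, -24
Δ²: -130, -154, -178, -202, -226, -250
Δ: -289, -419, -573, -751, -953, -1179
t: -342, -631, -1050, -1623, -2374, -3327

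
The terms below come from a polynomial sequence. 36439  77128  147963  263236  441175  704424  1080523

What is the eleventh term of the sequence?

4462459

Δ: 40689 , 70835 , 115273 , 177939 , 263249 , 376099
Δ²: 30146 , 44438 , 62666 , 85310 , 112850
Δ³: 14292 , 18228 , 22644 , 27540
Δ⁴: 3936 , 4416 , 4896
Δ⁵: 480 , 480
Constant fifth difference = 480, so extend:
4896 + 480 = 5376;  27540 + 5376 = 32916;  112850 + 32916 = 145766;  376099 + 145766 = 521865;  1080523 + 521865 = 1602388
5376 + 480 = 5856;  32916 + 5856 = 38772;  145766 + 38772 = 184538;  521865 + 184538 = 706403;  1602388 + 706403 = 2308791
5856 + 480 = 6336;  38772 + 6336 = 45108;  184538 + 45108 = 229646;  706403 + 229646 = 936049;  2308791 + 936049 = 3244840
6336 + 480 = 6816;  45108 + 6816 = 51924;  229646 + 51924 = 281570;  936049 + 281570 = 1217619;  3244840 + 1217619 = 4462459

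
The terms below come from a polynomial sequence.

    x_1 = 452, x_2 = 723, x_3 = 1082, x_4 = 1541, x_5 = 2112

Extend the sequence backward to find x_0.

257

Δ: 271, 359, 459, 571
Δ²: 88, 100, 112
Δ³: 12, 12
The third differences are constant at 12.
Work back: 88 − 12 = 76;  271 − 76 = 195;  452 − 195 = 257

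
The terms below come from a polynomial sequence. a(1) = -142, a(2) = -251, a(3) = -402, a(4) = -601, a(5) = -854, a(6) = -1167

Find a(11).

Δ: -109, -151, -199, -253, -313
Δ²: -42, -48, -54, -60
Δ³: -6, -6, -6
Constant third difference = -6, so extend:
-60 − 6 = -66;  -313 − 66 = -379;  -1167 − 379 = -1546
-66 − 6 = -72;  -379 − 72 = -451;  -1546 − 451 = -1997
-72 − 6 = -78;  -451 − 78 = -529;  -1997 − 529 = -2526
-78 − 6 = -84;  -529 − 84 = -613;  -2526 − 613 = -3139
-84 − 6 = -90;  -613 − 90 = -703;  -3139 − 703 = -3842

-3842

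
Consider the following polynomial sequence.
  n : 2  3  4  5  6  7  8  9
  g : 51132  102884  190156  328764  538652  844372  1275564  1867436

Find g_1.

22732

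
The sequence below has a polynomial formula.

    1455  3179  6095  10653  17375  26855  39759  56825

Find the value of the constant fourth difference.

72

D1: 1724, 2916, 4558, 6722, 9480, 12904, 17066
D2: 1192, 1642, 2164, 2758, 3424, 4162
D3: 450, 522, 594, 666, 738
D4: 72, 72, 72, 72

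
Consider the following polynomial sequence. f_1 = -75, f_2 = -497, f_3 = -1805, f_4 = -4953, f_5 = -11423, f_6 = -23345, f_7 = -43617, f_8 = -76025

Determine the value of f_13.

D1: -422  -1308  -3148  -6470  -11922  -20272  -32408
D2: -886  -1840  -3322  -5452  -8350  -12136
D3: -954  -1482  -2130  -2898  -3786
D4: -528  -648  -768  -888
D5: -120  -120  -120
The fifth differences are constant (-120).
-888 − 120 = -1008;  -3786 − 1008 = -4794;  -12136 − 4794 = -16930;  -32408 − 16930 = -49338;  -76025 − 49338 = -125363
-1008 − 120 = -1128;  -4794 − 1128 = -5922;  -16930 − 5922 = -22852;  -49338 − 22852 = -72190;  -125363 − 72190 = -197553
-1128 − 120 = -1248;  -5922 − 1248 = -7170;  -22852 − 7170 = -30022;  -72190 − 30022 = -102212;  -197553 − 102212 = -299765
-1248 − 120 = -1368;  -7170 − 1368 = -8538;  -30022 − 8538 = -38560;  -102212 − 38560 = -140772;  -299765 − 140772 = -440537
-1368 − 120 = -1488;  -8538 − 1488 = -10026;  -38560 − 10026 = -48586;  -140772 − 48586 = -189358;  -440537 − 189358 = -629895

-629895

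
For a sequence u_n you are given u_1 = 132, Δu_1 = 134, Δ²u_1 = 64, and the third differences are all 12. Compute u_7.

2136

Build the table forward from the leading diagonal:
Δ³: 12, 12, 12, 12, 12, 12, 12
Δ²: 64, 76, 88, 100, 112, 124, 136
Δ: 134, 198, 274, 362, 462, 574, 698
u: 132, 266, 464, 738, 1100, 1562, 2136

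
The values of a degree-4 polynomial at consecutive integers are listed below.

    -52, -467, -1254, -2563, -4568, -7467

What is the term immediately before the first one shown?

First differences: -415  -787  -1309  -2005  -2899
Second differences: -372  -522  -696  -894
Third differences: -150  -174  -198
Fourth differences: -24  -24
The fourth differences are constant at -24.
Work back: -150 + 24 = -126;  -372 + 126 = -246;  -415 + 246 = -169;  -52 + 169 = 117

117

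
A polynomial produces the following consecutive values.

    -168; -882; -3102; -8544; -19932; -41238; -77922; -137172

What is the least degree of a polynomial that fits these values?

First differences: -714, -2220, -5442, -11388, -21306, -36684, -59250
Second differences: -1506, -3222, -5946, -9918, -15378, -22566
Third differences: -1716, -2724, -3972, -5460, -7188
Fourth differences: -1008, -1248, -1488, -1728
Fifth differences: -240, -240, -240
The fifth differences are constant, so the polynomial has degree 5.

5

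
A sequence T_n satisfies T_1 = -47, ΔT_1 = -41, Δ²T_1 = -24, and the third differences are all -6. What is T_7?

Build the table forward from the leading diagonal:
D3: -6, -6, -6, -6, -6, -6, -6
D2: -24, -30, -36, -42, -48, -54, -60
D1: -41, -65, -95, -131, -173, -221, -275
T: -47, -88, -153, -248, -379, -552, -773

-773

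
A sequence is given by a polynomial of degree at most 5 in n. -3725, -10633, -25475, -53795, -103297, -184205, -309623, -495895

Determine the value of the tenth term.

-1134737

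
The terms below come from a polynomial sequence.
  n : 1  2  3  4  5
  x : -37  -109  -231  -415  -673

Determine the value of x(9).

D1: -72 , -122 , -184 , -258
D2: -50 , -62 , -74
D3: -12 , -12
Third differences constant at -12.
-74 − 12 = -86;  -258 − 86 = -344;  -673 − 344 = -1017
-86 − 12 = -98;  -344 − 98 = -442;  -1017 − 442 = -1459
-98 − 12 = -110;  -442 − 110 = -552;  -1459 − 552 = -2011
-110 − 12 = -122;  -552 − 122 = -674;  -2011 − 674 = -2685

-2685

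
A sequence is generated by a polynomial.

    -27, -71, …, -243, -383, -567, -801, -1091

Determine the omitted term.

-141

Using the last 5 terms:
Δ: -140  -184  -234  -290
Δ²: -44  -50  -56
Δ³: -6  -6
Constant third difference = -6.
Extend backward: -44 + 6 = -38;  -140 + 38 = -102;  -243 + 102 = -141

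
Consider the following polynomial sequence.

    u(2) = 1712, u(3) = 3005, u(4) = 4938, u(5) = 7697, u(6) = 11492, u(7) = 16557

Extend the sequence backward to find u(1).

D1: 1293  1933  2759  3795  5065
D2: 640  826  1036  1270
D3: 186  210  234
D4: 24  24
The fourth differences are constant at 24.
Work back: 186 − 24 = 162;  640 − 162 = 478;  1293 − 478 = 815;  1712 − 815 = 897

897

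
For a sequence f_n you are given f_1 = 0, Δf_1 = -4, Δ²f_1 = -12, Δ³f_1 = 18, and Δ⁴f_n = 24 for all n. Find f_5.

Build the table forward from the leading diagonal:
D4: 24, 24, 24, 24, 24
D3: 18, 42, 66, 90, 114
D2: -12, 6, 48, 114, 204
D1: -4, -16, -10, 38, 152
f: 0, -4, -20, -30, 8

8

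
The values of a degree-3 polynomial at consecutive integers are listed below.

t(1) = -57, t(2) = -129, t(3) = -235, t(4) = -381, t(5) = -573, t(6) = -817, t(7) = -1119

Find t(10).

Δ: -72, -106, -146, -192, -244, -302
Δ²: -34, -40, -46, -52, -58
Δ³: -6, -6, -6, -6
Third differences constant at -6.
-58 − 6 = -64;  -302 − 64 = -366;  -1119 − 366 = -1485
-64 − 6 = -70;  -366 − 70 = -436;  -1485 − 436 = -1921
-70 − 6 = -76;  -436 − 76 = -512;  -1921 − 512 = -2433

-2433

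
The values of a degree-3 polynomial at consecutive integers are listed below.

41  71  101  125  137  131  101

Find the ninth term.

Δ: 30  30  24  12  -6  -30
Δ²: 0  -6  -12  -18  -24
Δ³: -6  -6  -6  -6
Third differences constant at -6.
-24 − 6 = -30;  -30 − 30 = -60;  101 − 60 = 41
-30 − 6 = -36;  -60 − 36 = -96;  41 − 96 = -55

-55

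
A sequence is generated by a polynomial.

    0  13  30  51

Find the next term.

Δ: 13, 17, 21
Δ²: 4, 4
The second differences are constant (4).
21 + 4 = 25;  51 + 25 = 76

76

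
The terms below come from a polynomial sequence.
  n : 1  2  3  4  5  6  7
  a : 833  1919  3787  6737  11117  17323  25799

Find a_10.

70007

1086, 1868, 2950, 4380, 6206, 8476
782, 1082, 1430, 1826, 2270
300, 348, 396, 444
48, 48, 48
Constant fourth difference = 48, so extend:
444 + 48 = 492;  2270 + 492 = 2762;  8476 + 2762 = 11238;  25799 + 11238 = 37037
492 + 48 = 540;  2762 + 540 = 3302;  11238 + 3302 = 14540;  37037 + 14540 = 51577
540 + 48 = 588;  3302 + 588 = 3890;  14540 + 3890 = 18430;  51577 + 18430 = 70007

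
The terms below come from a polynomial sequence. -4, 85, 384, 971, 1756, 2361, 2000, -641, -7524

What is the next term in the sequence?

-21379

First differences: 89, 299, 587, 785, 605, -361, -2641, -6883
Second differences: 210, 288, 198, -180, -966, -2280, -4242
Third differences: 78, -90, -378, -786, -1314, -1962
Fourth differences: -168, -288, -408, -528, -648
Fifth differences: -120, -120, -120, -120
Fifth differences constant at -120.
-648 − 120 = -768;  -1962 − 768 = -2730;  -4242 − 2730 = -6972;  -6883 − 6972 = -13855;  -7524 − 13855 = -21379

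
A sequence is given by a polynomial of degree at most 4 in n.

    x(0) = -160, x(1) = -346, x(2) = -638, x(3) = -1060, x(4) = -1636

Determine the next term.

-2390

-186 , -292 , -422 , -576
-106 , -130 , -154
-24 , -24
Constant third difference = -24, so extend:
-154 − 24 = -178;  -576 − 178 = -754;  -1636 − 754 = -2390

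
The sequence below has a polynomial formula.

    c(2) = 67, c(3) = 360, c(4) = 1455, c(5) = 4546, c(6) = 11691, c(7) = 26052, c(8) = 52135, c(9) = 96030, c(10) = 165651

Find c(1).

D1: 293  1095  3091  7145  14361  26083  43895  69621
D2: 802  1996  4054  7216  11722  17812  25726
D3: 1194  2058  3162  4506  6090  7914
D4: 864  1104  1344  1584  1824
D5: 240  240  240  240
The fifth differences are constant at 240.
Work back: 864 − 240 = 624;  1194 − 624 = 570;  802 − 570 = 232;  293 − 232 = 61;  67 − 61 = 6

6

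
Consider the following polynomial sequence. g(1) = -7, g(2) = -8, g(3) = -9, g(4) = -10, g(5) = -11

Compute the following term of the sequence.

First differences: -1  -1  -1  -1
The first differences are constant (-1).
-11 − 1 = -12

-12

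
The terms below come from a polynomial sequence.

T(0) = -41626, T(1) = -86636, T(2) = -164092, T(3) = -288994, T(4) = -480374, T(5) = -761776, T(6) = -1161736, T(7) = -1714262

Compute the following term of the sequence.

-2459314

-45010, -77456, -124902, -191380, -281402, -399960, -552526
-32446, -47446, -66478, -90022, -118558, -152566
-15000, -19032, -23544, -28536, -34008
-4032, -4512, -4992, -5472
-480, -480, -480
Constant fifth difference = -480, so extend:
-5472 − 480 = -5952;  -34008 − 5952 = -39960;  -152566 − 39960 = -192526;  -552526 − 192526 = -745052;  -1714262 − 745052 = -2459314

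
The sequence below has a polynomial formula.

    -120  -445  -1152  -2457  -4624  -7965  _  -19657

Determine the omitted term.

-12840

Using the first 6 terms:
First differences: -325, -707, -1305, -2167, -3341
Second differences: -382, -598, -862, -1174
Third differences: -216, -264, -312
Fourth differences: -48, -48
Constant fourth difference = -48.
Extend forward: -312 − 48 = -360;  -1174 − 360 = -1534;  -3341 − 1534 = -4875;  -7965 − 4875 = -12840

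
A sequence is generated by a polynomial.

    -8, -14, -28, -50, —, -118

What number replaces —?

Using the first 4 terms:
-6, -14, -22
-8, -8
Constant second difference = -8.
Extend forward: -22 − 8 = -30;  -50 − 30 = -80

-80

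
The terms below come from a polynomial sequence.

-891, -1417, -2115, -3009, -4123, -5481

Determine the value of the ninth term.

D1: -526 , -698 , -894 , -1114 , -1358
D2: -172 , -196 , -220 , -244
D3: -24 , -24 , -24
The third differences are constant (-24).
-244 − 24 = -268;  -1358 − 268 = -1626;  -5481 − 1626 = -7107
-268 − 24 = -292;  -1626 − 292 = -1918;  -7107 − 1918 = -9025
-292 − 24 = -316;  -1918 − 316 = -2234;  -9025 − 2234 = -11259

-11259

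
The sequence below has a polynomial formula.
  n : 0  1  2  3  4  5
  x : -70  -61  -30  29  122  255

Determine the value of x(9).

9 , 31 , 59 , 93 , 133
22 , 28 , 34 , 40
6 , 6 , 6
Constant third difference = 6, so extend:
40 + 6 = 46;  133 + 46 = 179;  255 + 179 = 434
46 + 6 = 52;  179 + 52 = 231;  434 + 231 = 665
52 + 6 = 58;  231 + 58 = 289;  665 + 289 = 954
58 + 6 = 64;  289 + 64 = 353;  954 + 353 = 1307

1307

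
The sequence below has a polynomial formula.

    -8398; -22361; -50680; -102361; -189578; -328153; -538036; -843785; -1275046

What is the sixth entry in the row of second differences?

-95866

Δ: -13963, -28319, -51681, -87217, -138575, -209883, -305749, -431261
Δ²: -14356, -23362, -35536, -51358, -71308, -95866, -125512
Δ³: -9006, -12174, -15822, -19950, -24558, -29646
Δ⁴: -3168, -3648, -4128, -4608, -5088
Δ⁵: -480, -480, -480, -480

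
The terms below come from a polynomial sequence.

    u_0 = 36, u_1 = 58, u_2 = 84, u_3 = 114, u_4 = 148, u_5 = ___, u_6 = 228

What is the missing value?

186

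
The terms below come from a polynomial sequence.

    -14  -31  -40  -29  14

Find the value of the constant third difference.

Δ: -17, -9, 11, 43
Δ²: 8, 20, 32
Δ³: 12, 12

12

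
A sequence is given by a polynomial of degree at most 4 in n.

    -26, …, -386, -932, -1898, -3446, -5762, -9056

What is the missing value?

Using the last 6 terms:
D1: -546, -966, -1548, -2316, -3294
D2: -420, -582, -768, -978
D3: -162, -186, -210
D4: -24, -24
Constant fourth difference = -24.
Extend backward: -162 + 24 = -138;  -420 + 138 = -282;  -546 + 282 = -264;  -386 + 264 = -122

-122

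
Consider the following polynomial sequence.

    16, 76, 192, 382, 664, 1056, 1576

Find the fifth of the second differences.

128

D1: 60, 116, 190, 282, 392, 520
D2: 56, 74, 92, 110, 128
D3: 18, 18, 18, 18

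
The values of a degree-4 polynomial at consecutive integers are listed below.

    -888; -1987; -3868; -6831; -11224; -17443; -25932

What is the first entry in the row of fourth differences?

-48

Δ: -1099, -1881, -2963, -4393, -6219, -8489
Δ²: -782, -1082, -1430, -1826, -2270
Δ³: -300, -348, -396, -444
Δ⁴: -48, -48, -48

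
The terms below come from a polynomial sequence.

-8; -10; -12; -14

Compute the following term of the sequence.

-16

-2, -2, -2
Constant first difference = -2, so extend:
-14 − 2 = -16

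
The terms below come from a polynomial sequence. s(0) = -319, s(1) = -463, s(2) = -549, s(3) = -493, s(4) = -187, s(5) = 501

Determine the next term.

1727

First differences: -144, -86, 56, 306, 688
Second differences: 58, 142, 250, 382
Third differences: 84, 108, 132
Fourth differences: 24, 24
The fourth differences are constant (24).
132 + 24 = 156;  382 + 156 = 538;  688 + 538 = 1226;  501 + 1226 = 1727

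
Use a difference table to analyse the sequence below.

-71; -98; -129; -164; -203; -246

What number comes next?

D1: -27, -31, -35, -39, -43
D2: -4, -4, -4, -4
Constant second difference = -4, so extend:
-43 − 4 = -47;  -246 − 47 = -293

-293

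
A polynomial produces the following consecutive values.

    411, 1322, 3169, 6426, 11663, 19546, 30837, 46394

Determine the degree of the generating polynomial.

D1: 911, 1847, 3257, 5237, 7883, 11291, 15557
D2: 936, 1410, 1980, 2646, 3408, 4266
D3: 474, 570, 666, 762, 858
D4: 96, 96, 96, 96
The fourth differences are constant, so the polynomial has degree 4.

4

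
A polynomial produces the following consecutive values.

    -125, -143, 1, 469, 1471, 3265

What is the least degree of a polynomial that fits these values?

4

First differences: -18, 144, 468, 1002, 1794
Second differences: 162, 324, 534, 792
Third differences: 162, 210, 258
Fourth differences: 48, 48
The fourth differences are constant, so the polynomial has degree 4.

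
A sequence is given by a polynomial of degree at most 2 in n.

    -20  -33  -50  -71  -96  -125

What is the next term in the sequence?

First differences: -13, -17, -21, -25, -29
Second differences: -4, -4, -4, -4
Second differences constant at -4.
-29 − 4 = -33;  -125 − 33 = -158

-158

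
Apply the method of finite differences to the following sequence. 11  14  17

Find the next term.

20

3, 3
First differences constant at 3.
17 + 3 = 20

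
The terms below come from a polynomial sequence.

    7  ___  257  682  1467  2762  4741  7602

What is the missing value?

66

Using the last 6 terms:
First differences: 425  785  1295  1979  2861
Second differences: 360  510  684  882
Third differences: 150  174  198
Fourth differences: 24  24
Constant fourth difference = 24.
Extend backward: 150 − 24 = 126;  360 − 126 = 234;  425 − 234 = 191;  257 − 191 = 66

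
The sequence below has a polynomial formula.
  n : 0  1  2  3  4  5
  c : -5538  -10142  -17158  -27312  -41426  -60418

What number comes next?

-85302

-4604 , -7016 , -10154 , -14114 , -18992
-2412 , -3138 , -3960 , -4878
-726 , -822 , -918
-96 , -96
Constant fourth difference = -96, so extend:
-918 − 96 = -1014;  -4878 − 1014 = -5892;  -18992 − 5892 = -24884;  -60418 − 24884 = -85302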